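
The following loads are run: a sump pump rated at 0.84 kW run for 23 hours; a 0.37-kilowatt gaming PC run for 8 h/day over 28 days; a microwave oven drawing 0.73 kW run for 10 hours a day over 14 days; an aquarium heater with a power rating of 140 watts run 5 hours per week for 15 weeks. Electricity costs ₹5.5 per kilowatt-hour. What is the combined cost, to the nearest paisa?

sump pump: 0.84 kW × 23 h = 19.32 kWh
gaming PC: Runtime = 8 h/day × 28 days = 224 h
gaming PC: 0.37 kW × 224 h = 82.88 kWh
microwave oven: Runtime = 10 h/day × 14 days = 140 h
microwave oven: 0.73 kW × 140 h = 102.2 kWh
aquarium heater: Runtime = 5 h/week × 15 weeks = 75 h
aquarium heater: 0.14 kW × 75 h = 10.5 kWh
Total energy = 214.9 kWh
Cost = 214.9 × ₹5.5 = ₹1181.95

₹1181.95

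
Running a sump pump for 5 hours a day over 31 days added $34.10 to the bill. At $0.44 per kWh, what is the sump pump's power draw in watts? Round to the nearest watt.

500 W

Energy = $34.10 ÷ $0.44/kWh = 77.5 kWh
Runtime = 5 h/day × 31 days = 155 h
Power = 77.5 kWh ÷ 155 h = 0.5 kW = 500 W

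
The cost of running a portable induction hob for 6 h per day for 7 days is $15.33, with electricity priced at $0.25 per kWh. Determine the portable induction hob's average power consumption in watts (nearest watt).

Energy = $15.33 ÷ $0.25/kWh = 61.32 kWh
Runtime = 6 h/day × 7 days = 42 h
Power = 61.32 kWh ÷ 42 h = 1.46 kW = 1460 W

1460 W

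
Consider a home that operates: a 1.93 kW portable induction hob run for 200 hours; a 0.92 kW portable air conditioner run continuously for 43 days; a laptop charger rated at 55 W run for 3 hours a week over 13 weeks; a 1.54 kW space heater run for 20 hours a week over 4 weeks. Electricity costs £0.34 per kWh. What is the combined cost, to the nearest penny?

£496.67

portable induction hob: 1.93 kW × 200 h = 386 kWh
portable air conditioner: Runtime = 24 h × 43 = 1032 h
portable air conditioner: 0.92 kW × 1032 h = 949.44 kWh
laptop charger: Runtime = 3 h/week × 13 weeks = 39 h
laptop charger: 0.055 kW × 39 h = 2.145 kWh
space heater: Runtime = 20 h/week × 4 weeks = 80 h
space heater: 1.54 kW × 80 h = 123.2 kWh
Total energy = 1460.785 kWh
Cost = 1460.785 × £0.34 = £496.67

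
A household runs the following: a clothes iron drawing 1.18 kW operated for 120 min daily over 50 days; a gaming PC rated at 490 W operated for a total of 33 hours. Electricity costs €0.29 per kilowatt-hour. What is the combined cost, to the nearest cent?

clothes iron: Runtime = 120 min × 50 = 6000 min = 100 h
clothes iron: 1.18 kW × 100 h = 118 kWh
gaming PC: 0.49 kW × 33 h = 16.17 kWh
Total energy = 134.17 kWh
Cost = 134.17 × €0.29 = €38.91

€38.91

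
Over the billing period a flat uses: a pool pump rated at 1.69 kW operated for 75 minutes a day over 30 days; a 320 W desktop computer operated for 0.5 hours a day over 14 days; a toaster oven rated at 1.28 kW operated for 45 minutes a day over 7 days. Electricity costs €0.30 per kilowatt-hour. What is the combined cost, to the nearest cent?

pool pump: Runtime = 75 min × 30 = 2250 min = 37.5 h
pool pump: 1.69 kW × 37.5 h = 63.375 kWh
desktop computer: Runtime = 0.5 h/day × 14 days = 7 h
desktop computer: 0.32 kW × 7 h = 2.24 kWh
toaster oven: Runtime = 45 min × 7 = 315 min = 5.25 h
toaster oven: 1.28 kW × 5.25 h = 6.72 kWh
Total energy = 72.335 kWh
Cost = 72.335 × €0.30 = €21.70

€21.70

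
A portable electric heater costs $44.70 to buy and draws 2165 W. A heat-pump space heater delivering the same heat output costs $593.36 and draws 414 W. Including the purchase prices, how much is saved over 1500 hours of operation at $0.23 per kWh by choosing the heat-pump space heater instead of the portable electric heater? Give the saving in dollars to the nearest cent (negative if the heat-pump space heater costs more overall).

portable electric heater: $44.70 + (2165/1000) kW × 1500 h × $0.23 = $44.70 + $746.925 = $791.625
heat-pump space heater: $593.36 + (414/1000) kW × 1500 h × $0.23 = $593.36 + $142.83 = $736.19
Saving = $791.625 − $736.19 = $55.435 → $55.44

$55.44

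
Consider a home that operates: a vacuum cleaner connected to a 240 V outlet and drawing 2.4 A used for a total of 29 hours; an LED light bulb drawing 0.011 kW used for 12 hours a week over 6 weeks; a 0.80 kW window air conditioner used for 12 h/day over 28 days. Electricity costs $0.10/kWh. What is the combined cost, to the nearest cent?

$28.63

vacuum cleaner: Power = 2.4 A × 240 V = 576 W = 0.576 kW
vacuum cleaner: 0.576 kW × 29 h = 16.704 kWh
LED light bulb: Runtime = 12 h/week × 6 weeks = 72 h
LED light bulb: 0.011 kW × 72 h = 0.792 kWh
window air conditioner: Runtime = 12 h/day × 28 days = 336 h
window air conditioner: 0.8 kW × 336 h = 268.8 kWh
Total energy = 286.296 kWh
Cost = 286.296 × $0.10 = $28.63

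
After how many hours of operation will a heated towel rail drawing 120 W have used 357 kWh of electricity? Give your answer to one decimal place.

2975.0 h

Hours = 357 kWh ÷ 0.12 kW = 2975.0 h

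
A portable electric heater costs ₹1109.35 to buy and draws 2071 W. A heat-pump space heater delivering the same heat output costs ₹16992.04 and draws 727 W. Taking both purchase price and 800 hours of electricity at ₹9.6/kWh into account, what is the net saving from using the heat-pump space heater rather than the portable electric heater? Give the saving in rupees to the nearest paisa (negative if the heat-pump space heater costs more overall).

portable electric heater: ₹1109.35 + (2071/1000) kW × 800 h × ₹9.6 = ₹1109.35 + ₹15905.28 = ₹17014.63
heat-pump space heater: ₹16992.04 + (727/1000) kW × 800 h × ₹9.6 = ₹16992.04 + ₹5583.36 = ₹22575.4
Saving = ₹17014.63 − ₹22575.4 = −₹5560.77

-₹5560.77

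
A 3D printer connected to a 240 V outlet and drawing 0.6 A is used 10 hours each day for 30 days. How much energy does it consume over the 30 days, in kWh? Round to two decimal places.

43.20 kWh

Power = 0.6 A × 240 V = 144 W = 0.144 kW
Runtime = 10 h/day × 30 days = 300 h
Energy = 0.144 kW × 300 h = 43.2 kWh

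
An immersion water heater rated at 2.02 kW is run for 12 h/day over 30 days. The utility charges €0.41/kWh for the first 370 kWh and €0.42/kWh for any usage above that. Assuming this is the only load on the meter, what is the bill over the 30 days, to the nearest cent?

€301.72

Runtime = 12 h/day × 30 days = 360 h
Energy = 2.02 kW × 360 h = 727.2 kWh
Tier 1 (0–370 kWh): 370 × €0.41 = €151.7
Above 370 kWh: 357.2 × €0.42 = €150.024
Bill = €301.72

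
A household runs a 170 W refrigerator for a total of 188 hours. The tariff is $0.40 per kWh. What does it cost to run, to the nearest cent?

$12.78

Energy = 0.17 kW × 188 h = 31.96 kWh
Cost = 31.96 kWh × $0.40/kWh = $12.78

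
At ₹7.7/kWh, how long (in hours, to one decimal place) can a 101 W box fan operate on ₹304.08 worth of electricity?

Energy available = ₹304.08 ÷ ₹7.7/kWh = 39.4909 kWh
Hours = 39.4909 kWh ÷ 0.101 kW = 391.0 h

391.0 h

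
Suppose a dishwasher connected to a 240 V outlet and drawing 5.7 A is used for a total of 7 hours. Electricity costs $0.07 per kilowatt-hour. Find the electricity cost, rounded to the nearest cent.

$0.67

Power = 5.7 A × 240 V = 1368 W = 1.368 kW
Energy = 1.368 kW × 7 h = 9.576 kWh
Cost = 9.576 kWh × $0.07/kWh = $0.67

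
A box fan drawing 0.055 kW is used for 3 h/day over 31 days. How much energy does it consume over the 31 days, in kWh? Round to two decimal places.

5.12 kWh

Runtime = 3 h/day × 31 days = 93 h
Energy = 0.055 kW × 93 h = 5.115 kWh ≈ 5.12 kWh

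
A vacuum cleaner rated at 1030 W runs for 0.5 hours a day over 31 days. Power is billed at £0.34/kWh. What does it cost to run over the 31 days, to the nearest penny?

£5.43

Runtime = 0.5 h/day × 31 days = 15.5 h
Energy = 1.03 kW × 15.5 h = 15.965 kWh
Cost = 15.965 kWh × £0.34/kWh = £5.43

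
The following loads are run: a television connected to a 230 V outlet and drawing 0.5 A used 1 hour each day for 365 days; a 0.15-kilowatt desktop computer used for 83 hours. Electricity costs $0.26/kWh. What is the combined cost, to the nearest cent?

$14.15

television: Power = 0.5 A × 230 V = 115 W = 0.115 kW
television: Runtime = 1 h/day × 365 days = 365 h
television: 0.115 kW × 365 h = 41.975 kWh
desktop computer: 0.15 kW × 83 h = 12.45 kWh
Total energy = 54.425 kWh
Cost = 54.425 × $0.26 = $14.15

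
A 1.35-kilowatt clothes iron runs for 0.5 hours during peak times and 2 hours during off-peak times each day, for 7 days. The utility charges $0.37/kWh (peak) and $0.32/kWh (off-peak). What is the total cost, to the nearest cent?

$7.80

Peak energy = 1.35 kW × 0.5 h × 7 = 4.725 kWh
Off-peak energy = 1.35 kW × 2 h × 7 = 18.9 kWh
Cost = 4.725 × $0.37 + 18.9 × $0.32 = $1.74825 + $6.048 = $7.80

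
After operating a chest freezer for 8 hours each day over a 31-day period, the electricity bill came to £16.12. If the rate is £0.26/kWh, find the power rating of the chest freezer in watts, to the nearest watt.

250 W

Energy = £16.12 ÷ £0.26/kWh = 62 kWh
Runtime = 8 h/day × 31 days = 248 h
Power = 62 kWh ÷ 248 h = 0.25 kW = 250 W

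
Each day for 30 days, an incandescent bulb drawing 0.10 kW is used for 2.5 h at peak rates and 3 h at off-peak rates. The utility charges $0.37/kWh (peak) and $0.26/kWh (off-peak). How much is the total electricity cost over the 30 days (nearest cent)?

$5.12

Peak energy = 0.1 kW × 2.5 h × 30 = 7.5 kWh
Off-peak energy = 0.1 kW × 3 h × 30 = 9 kWh
Cost = 7.5 × $0.37 + 9 × $0.26 = $2.775 + $2.34 = $5.12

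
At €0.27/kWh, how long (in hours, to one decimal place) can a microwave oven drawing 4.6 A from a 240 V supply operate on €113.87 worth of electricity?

382.0 h

Power = 4.6 A × 240 V = 1104 W = 1.104 kW
Energy available = €113.87 ÷ €0.27/kWh = 421.7407 kWh
Hours = 421.7407 kWh ÷ 1.104 kW = 382.0 h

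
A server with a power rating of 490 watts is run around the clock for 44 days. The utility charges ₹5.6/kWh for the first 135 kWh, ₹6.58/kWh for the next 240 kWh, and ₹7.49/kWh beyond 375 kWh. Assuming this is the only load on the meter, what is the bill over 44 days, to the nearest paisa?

Runtime = 24 h × 44 = 1056 h
Energy = 0.49 kW × 1056 h = 517.44 kWh
Tier 1 (0–135 kWh): 135 × ₹5.6 = ₹756
Tier 2 (135–375 kWh): 240 × ₹6.58 = ₹1579.2
Above 375 kWh: 142.44 × ₹7.49 = ₹1066.8756
Bill = ₹3402.08

₹3402.08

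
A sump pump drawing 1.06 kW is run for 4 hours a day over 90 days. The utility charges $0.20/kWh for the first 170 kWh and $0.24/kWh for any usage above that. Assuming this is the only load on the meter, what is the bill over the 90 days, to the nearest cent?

Runtime = 4 h/day × 90 days = 360 h
Energy = 1.06 kW × 360 h = 381.6 kWh
Tier 1 (0–170 kWh): 170 × $0.20 = $34
Above 170 kWh: 211.6 × $0.24 = $50.784
Bill = $84.78

$84.78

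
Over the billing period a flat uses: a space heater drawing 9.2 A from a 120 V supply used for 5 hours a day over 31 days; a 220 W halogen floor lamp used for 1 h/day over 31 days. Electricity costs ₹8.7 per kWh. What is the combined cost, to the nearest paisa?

₹1548.08

space heater: Power = 9.2 A × 120 V = 1104 W = 1.104 kW
space heater: Runtime = 5 h/day × 31 days = 155 h
space heater: 1.104 kW × 155 h = 171.12 kWh
halogen floor lamp: Runtime = 1 h/day × 31 days = 31 h
halogen floor lamp: 0.22 kW × 31 h = 6.82 kWh
Total energy = 177.94 kWh
Cost = 177.94 × ₹8.7 = ₹1548.08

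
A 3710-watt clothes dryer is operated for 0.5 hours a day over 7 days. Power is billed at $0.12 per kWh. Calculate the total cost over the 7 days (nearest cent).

Runtime = 0.5 h/day × 7 days = 3.5 h
Energy = 3.71 kW × 3.5 h = 12.985 kWh
Cost = 12.985 kWh × $0.12/kWh = $1.56

$1.56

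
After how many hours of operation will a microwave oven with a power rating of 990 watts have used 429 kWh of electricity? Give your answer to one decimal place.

433.3 h

Hours = 429 kWh ÷ 0.99 kW = 433.3 h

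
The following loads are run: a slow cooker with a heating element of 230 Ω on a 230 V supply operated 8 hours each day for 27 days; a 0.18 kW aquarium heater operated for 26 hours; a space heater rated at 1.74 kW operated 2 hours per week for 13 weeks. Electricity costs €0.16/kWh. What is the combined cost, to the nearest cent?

€15.94

slow cooker: Power = V²/R = 230²/230 = 230 W = 0.23 kW
slow cooker: Runtime = 8 h/day × 27 days = 216 h
slow cooker: 0.23 kW × 216 h = 49.68 kWh
aquarium heater: 0.18 kW × 26 h = 4.68 kWh
space heater: Runtime = 2 h/week × 13 weeks = 26 h
space heater: 1.74 kW × 26 h = 45.24 kWh
Total energy = 99.6 kWh
Cost = 99.6 × €0.16 = €15.94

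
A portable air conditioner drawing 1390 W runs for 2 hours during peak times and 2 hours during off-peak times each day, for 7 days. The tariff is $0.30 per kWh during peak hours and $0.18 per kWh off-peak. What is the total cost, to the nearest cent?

Peak energy = 1.39 kW × 2 h × 7 = 19.46 kWh
Off-peak energy = 1.39 kW × 2 h × 7 = 19.46 kWh
Cost = 19.46 × $0.30 + 19.46 × $0.18 = $5.838 + $3.5028 = $9.34

$9.34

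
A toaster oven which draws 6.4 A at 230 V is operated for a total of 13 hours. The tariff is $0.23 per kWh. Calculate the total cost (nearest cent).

$4.40

Power = 6.4 A × 230 V = 1472 W = 1.472 kW
Energy = 1.472 kW × 13 h = 19.136 kWh
Cost = 19.136 kWh × $0.23/kWh = $4.40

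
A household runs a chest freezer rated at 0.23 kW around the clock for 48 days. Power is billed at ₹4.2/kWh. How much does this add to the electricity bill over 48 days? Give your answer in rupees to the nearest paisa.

₹1112.83

Runtime = 24 h × 48 = 1152 h
Energy = 0.23 kW × 1152 h = 264.96 kWh
Cost = 264.96 kWh × ₹4.2/kWh = ₹1112.83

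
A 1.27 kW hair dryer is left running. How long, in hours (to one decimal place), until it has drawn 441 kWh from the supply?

347.2 h

Hours = 441 kWh ÷ 1.27 kW = 347.2 h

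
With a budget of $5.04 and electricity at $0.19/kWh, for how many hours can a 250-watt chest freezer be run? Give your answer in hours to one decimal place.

106.1 h

Energy available = $5.04 ÷ $0.19/kWh = 26.5263 kWh
Hours = 26.5263 kWh ÷ 0.25 kW = 106.1 h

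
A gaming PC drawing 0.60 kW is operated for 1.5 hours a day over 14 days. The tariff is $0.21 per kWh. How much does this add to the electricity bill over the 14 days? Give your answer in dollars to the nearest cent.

Runtime = 1.5 h/day × 14 days = 21 h
Energy = 0.6 kW × 21 h = 12.6 kWh
Cost = 12.6 kWh × $0.21/kWh = $2.65

$2.65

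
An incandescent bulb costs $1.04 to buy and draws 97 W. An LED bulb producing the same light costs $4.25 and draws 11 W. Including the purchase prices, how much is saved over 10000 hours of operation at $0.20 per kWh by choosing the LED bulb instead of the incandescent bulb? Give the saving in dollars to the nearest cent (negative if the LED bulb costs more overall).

$168.79

incandescent bulb: $1.04 + (97/1000) kW × 10000 h × $0.20 = $1.04 + $194 = $195.04
LED bulb: $4.25 + (11/1000) kW × 10000 h × $0.20 = $4.25 + $22 = $26.25
Saving = $195.04 − $26.25 = $168.79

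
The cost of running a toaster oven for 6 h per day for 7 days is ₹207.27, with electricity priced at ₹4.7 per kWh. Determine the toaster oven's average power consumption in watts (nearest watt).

Energy = ₹207.27 ÷ ₹4.7/kWh = 44.1 kWh
Runtime = 6 h/day × 7 days = 42 h
Power = 44.1 kWh ÷ 42 h = 1.05 kW = 1050 W

1050 W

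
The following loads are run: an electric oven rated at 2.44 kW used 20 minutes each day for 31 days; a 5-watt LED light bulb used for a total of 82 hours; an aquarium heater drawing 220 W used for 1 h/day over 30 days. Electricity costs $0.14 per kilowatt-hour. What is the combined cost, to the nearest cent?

$4.51

electric oven: Runtime = 20 min × 31 = 620 min = 10.333333… h
electric oven: 2.44 kW × 10.333333… h = 25.213333… kWh
LED light bulb: 0.005 kW × 82 h = 0.41 kWh
aquarium heater: Runtime = 1 h/day × 30 days = 30 h
aquarium heater: 0.22 kW × 30 h = 6.6 kWh
Total energy = 32.223333… kWh
Cost = 32.223333… × $0.14 = $4.51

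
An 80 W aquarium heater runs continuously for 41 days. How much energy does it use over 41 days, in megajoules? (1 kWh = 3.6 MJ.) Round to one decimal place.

283.4 MJ

Runtime = 24 h × 41 = 984 h
Energy = 0.08 kW × 984 h = 78.72 kWh
= 78.72 × 3.6 MJ = 283.4 MJ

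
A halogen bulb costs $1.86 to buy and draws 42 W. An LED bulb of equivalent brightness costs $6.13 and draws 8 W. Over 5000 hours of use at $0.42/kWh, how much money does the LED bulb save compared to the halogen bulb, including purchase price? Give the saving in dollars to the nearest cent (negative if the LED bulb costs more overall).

$67.13

halogen bulb: $1.86 + (42/1000) kW × 5000 h × $0.42 = $1.86 + $88.2 = $90.06
LED bulb: $6.13 + (8/1000) kW × 5000 h × $0.42 = $6.13 + $16.8 = $22.93
Saving = $90.06 − $22.93 = $67.13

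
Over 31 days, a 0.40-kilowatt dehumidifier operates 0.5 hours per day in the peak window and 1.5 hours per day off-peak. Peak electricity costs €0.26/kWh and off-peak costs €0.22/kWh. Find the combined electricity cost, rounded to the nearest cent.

€5.70

Peak energy = 0.4 kW × 0.5 h × 31 = 6.2 kWh
Off-peak energy = 0.4 kW × 1.5 h × 31 = 18.6 kWh
Cost = 6.2 × €0.26 + 18.6 × €0.22 = €1.612 + €4.092 = €5.70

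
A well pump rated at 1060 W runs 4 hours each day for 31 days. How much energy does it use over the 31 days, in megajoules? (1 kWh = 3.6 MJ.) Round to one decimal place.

473.2 MJ

Runtime = 4 h/day × 31 days = 124 h
Energy = 1.06 kW × 124 h = 131.44 kWh
= 131.44 × 3.6 MJ = 473.2 MJ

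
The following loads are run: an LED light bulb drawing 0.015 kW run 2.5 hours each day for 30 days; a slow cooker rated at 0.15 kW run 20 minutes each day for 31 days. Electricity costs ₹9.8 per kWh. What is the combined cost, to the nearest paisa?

₹26.22

LED light bulb: Runtime = 2.5 h/day × 30 days = 75 h
LED light bulb: 0.015 kW × 75 h = 1.125 kWh
slow cooker: Runtime = 20 min × 31 = 620 min = 10.333333… h
slow cooker: 0.15 kW × 10.333333… h = 1.55 kWh
Total energy = 2.675 kWh
Cost = 2.675 × ₹9.8 = ₹26.22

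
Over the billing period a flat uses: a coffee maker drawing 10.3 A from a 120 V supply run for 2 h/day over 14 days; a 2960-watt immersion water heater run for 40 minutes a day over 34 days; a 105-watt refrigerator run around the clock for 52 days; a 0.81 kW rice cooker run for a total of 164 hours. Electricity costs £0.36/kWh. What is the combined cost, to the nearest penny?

coffee maker: Power = 10.3 A × 120 V = 1236 W = 1.236 kW
coffee maker: Runtime = 2 h/day × 14 days = 28 h
coffee maker: 1.236 kW × 28 h = 34.608 kWh
immersion water heater: Runtime = 40 min × 34 = 1360 min = 22.666666… h
immersion water heater: 2.96 kW × 22.666666… h = 67.093333… kWh
refrigerator: Runtime = 24 h × 52 = 1248 h
refrigerator: 0.105 kW × 1248 h = 131.04 kWh
rice cooker: 0.81 kW × 164 h = 132.84 kWh
Total energy = 365.581333… kWh
Cost = 365.581333… × £0.36 = £131.61

£131.61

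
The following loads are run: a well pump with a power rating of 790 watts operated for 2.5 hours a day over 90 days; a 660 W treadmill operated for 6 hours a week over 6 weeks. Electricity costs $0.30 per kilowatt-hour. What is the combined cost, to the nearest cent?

well pump: Runtime = 2.5 h/day × 90 days = 225 h
well pump: 0.79 kW × 225 h = 177.75 kWh
treadmill: Runtime = 6 h/week × 6 weeks = 36 h
treadmill: 0.66 kW × 36 h = 23.76 kWh
Total energy = 201.51 kWh
Cost = 201.51 × $0.30 = $60.45

$60.45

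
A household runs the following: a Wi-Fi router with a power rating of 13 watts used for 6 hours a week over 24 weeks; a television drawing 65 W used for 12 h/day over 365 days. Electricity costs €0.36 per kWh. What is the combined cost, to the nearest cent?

€103.17

Wi-Fi router: Runtime = 6 h/week × 24 weeks = 144 h
Wi-Fi router: 0.013 kW × 144 h = 1.872 kWh
television: Runtime = 12 h/day × 365 days = 4380 h
television: 0.065 kW × 4380 h = 284.7 kWh
Total energy = 286.572 kWh
Cost = 286.572 × €0.36 = €103.17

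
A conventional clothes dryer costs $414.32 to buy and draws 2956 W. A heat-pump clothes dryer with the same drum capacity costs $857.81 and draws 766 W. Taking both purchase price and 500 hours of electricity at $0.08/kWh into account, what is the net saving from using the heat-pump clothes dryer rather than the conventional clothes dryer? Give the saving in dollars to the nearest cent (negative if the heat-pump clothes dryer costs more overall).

-$355.89

conventional clothes dryer: $414.32 + (2956/1000) kW × 500 h × $0.08 = $414.32 + $118.24 = $532.56
heat-pump clothes dryer: $857.81 + (766/1000) kW × 500 h × $0.08 = $857.81 + $30.64 = $888.45
Saving = $532.56 − $888.45 = −$355.89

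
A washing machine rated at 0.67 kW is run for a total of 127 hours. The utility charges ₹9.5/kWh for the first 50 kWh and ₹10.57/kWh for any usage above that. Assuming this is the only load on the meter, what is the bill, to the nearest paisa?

Energy = 0.67 kW × 127 h = 85.09 kWh
Tier 1 (0–50 kWh): 50 × ₹9.5 = ₹475
Above 50 kWh: 35.09 × ₹10.57 = ₹370.9013
Bill = ₹845.90

₹845.90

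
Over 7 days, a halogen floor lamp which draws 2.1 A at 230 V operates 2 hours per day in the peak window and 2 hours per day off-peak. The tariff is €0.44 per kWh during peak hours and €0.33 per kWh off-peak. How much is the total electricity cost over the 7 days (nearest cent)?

Power = 2.1 A × 230 V = 483 W = 0.483 kW
Peak energy = 0.483 kW × 2 h × 7 = 6.762 kWh
Off-peak energy = 0.483 kW × 2 h × 7 = 6.762 kWh
Cost = 6.762 × €0.44 + 6.762 × €0.33 = €2.97528 + €2.23146 = €5.21

€5.21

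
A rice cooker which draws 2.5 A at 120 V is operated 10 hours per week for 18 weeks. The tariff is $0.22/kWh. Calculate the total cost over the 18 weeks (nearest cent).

$11.88

Power = 2.5 A × 120 V = 300 W = 0.3 kW
Runtime = 10 h/week × 18 weeks = 180 h
Energy = 0.3 kW × 180 h = 54 kWh
Cost = 54 kWh × $0.22/kWh = $11.88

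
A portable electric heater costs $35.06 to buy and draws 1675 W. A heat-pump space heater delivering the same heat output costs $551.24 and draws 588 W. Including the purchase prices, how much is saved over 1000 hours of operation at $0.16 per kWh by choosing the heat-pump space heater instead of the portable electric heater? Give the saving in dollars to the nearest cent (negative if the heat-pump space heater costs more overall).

portable electric heater: $35.06 + (1675/1000) kW × 1000 h × $0.16 = $35.06 + $268 = $303.06
heat-pump space heater: $551.24 + (588/1000) kW × 1000 h × $0.16 = $551.24 + $94.08 = $645.32
Saving = $303.06 − $645.32 = −$342.26

-$342.26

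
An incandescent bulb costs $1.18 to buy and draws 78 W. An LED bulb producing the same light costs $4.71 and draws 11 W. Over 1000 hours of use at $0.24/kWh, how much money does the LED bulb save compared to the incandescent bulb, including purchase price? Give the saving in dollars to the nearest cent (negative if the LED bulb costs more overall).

$12.55

incandescent bulb: $1.18 + (78/1000) kW × 1000 h × $0.24 = $1.18 + $18.72 = $19.9
LED bulb: $4.71 + (11/1000) kW × 1000 h × $0.24 = $4.71 + $2.64 = $7.35
Saving = $19.9 − $7.35 = $12.55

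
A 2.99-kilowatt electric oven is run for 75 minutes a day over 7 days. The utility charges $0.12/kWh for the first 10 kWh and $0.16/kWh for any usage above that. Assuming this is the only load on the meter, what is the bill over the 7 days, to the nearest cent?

Runtime = 75 min × 7 = 525 min = 8.75 h
Energy = 2.99 kW × 8.75 h = 26.1625 kWh
Tier 1 (0–10 kWh): 10 × $0.12 = $1.2
Above 10 kWh: 16.1625 × $0.16 = $2.586
Bill = $3.79

$3.79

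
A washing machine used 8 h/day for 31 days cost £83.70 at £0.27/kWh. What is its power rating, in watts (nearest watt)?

1250 W

Energy = £83.70 ÷ £0.27/kWh = 310 kWh
Runtime = 8 h/day × 31 days = 248 h
Power = 310 kWh ÷ 248 h = 1.25 kW = 1250 W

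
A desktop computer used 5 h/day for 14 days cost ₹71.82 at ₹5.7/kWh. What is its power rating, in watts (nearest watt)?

180 W

Energy = ₹71.82 ÷ ₹5.7/kWh = 12.6 kWh
Runtime = 5 h/day × 14 days = 70 h
Power = 12.6 kWh ÷ 70 h = 0.18 kW = 180 W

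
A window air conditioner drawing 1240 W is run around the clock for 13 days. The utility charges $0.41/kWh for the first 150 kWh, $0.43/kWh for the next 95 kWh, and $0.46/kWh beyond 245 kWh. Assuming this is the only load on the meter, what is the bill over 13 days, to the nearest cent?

$167.61

Runtime = 24 h × 13 = 312 h
Energy = 1.24 kW × 312 h = 386.88 kWh
Tier 1 (0–150 kWh): 150 × $0.41 = $61.5
Tier 2 (150–245 kWh): 95 × $0.43 = $40.85
Above 245 kWh: 141.88 × $0.46 = $65.2648
Bill = $167.61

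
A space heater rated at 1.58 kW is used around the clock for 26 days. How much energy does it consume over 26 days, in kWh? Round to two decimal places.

985.92 kWh

Runtime = 24 h × 26 = 624 h
Energy = 1.58 kW × 624 h = 985.92 kWh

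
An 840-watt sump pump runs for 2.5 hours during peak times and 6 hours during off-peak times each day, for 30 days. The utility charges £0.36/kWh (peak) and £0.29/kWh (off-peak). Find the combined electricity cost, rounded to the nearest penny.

£66.53

Peak energy = 0.84 kW × 2.5 h × 30 = 63 kWh
Off-peak energy = 0.84 kW × 6 h × 30 = 151.2 kWh
Cost = 63 × £0.36 + 151.2 × £0.29 = £22.68 + £43.848 = £66.53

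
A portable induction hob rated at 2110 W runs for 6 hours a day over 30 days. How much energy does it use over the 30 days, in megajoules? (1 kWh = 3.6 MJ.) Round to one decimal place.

1367.3 MJ

Runtime = 6 h/day × 30 days = 180 h
Energy = 2.11 kW × 180 h = 379.8 kWh
= 379.8 × 3.6 MJ = 1367.3 MJ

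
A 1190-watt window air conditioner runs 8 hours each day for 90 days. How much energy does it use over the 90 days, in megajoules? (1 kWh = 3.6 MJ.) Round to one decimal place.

Runtime = 8 h/day × 90 days = 720 h
Energy = 1.19 kW × 720 h = 856.8 kWh
= 856.8 × 3.6 MJ = 3084.5 MJ

3084.5 MJ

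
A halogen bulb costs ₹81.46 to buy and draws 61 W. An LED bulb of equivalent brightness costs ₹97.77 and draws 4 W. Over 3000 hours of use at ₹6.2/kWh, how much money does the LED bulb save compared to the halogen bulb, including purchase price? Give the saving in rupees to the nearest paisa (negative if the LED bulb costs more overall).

halogen bulb: ₹81.46 + (61/1000) kW × 3000 h × ₹6.2 = ₹81.46 + ₹1134.6 = ₹1216.06
LED bulb: ₹97.77 + (4/1000) kW × 3000 h × ₹6.2 = ₹97.77 + ₹74.4 = ₹172.17
Saving = ₹1216.06 − ₹172.17 = ₹1043.89

₹1043.89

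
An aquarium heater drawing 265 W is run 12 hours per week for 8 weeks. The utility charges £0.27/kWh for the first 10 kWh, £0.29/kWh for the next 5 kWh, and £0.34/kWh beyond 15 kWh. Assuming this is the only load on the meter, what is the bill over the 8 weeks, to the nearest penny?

Runtime = 12 h/week × 8 weeks = 96 h
Energy = 0.265 kW × 96 h = 25.44 kWh
Tier 1 (0–10 kWh): 10 × £0.27 = £2.7
Tier 2 (10–15 kWh): 5 × £0.29 = £1.45
Above 15 kWh: 10.44 × £0.34 = £3.5496
Bill = £7.70

£7.70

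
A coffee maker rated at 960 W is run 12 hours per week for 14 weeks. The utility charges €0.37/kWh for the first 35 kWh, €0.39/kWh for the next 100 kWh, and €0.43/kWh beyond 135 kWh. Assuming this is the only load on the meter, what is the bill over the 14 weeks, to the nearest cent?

Runtime = 12 h/week × 14 weeks = 168 h
Energy = 0.96 kW × 168 h = 161.28 kWh
Tier 1 (0–35 kWh): 35 × €0.37 = €12.95
Tier 2 (35–135 kWh): 100 × €0.39 = €39
Above 135 kWh: 26.28 × €0.43 = €11.3004
Bill = €63.25

€63.25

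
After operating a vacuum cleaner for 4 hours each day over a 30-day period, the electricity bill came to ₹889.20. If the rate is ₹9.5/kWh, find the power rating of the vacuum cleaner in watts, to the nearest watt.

780 W

Energy = ₹889.20 ÷ ₹9.5/kWh = 93.6 kWh
Runtime = 4 h/day × 30 days = 120 h
Power = 93.6 kWh ÷ 120 h = 0.78 kW = 780 W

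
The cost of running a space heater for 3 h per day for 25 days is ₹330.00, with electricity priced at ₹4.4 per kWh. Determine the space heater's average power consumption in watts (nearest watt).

Energy = ₹330.00 ÷ ₹4.4/kWh = 75 kWh
Runtime = 3 h/day × 25 days = 75 h
Power = 75 kWh ÷ 75 h = 1 kW = 1000 W

1000 W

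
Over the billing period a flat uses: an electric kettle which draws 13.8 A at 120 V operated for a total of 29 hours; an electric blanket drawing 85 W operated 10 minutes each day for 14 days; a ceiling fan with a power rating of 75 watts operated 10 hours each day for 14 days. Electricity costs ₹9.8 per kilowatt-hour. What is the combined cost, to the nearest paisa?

₹575.48

electric kettle: Power = 13.8 A × 120 V = 1656 W = 1.656 kW
electric kettle: 1.656 kW × 29 h = 48.024 kWh
electric blanket: Runtime = 10 min × 14 = 140 min = 2.333333… h
electric blanket: 0.085 kW × 2.333333… h = 0.198333… kWh
ceiling fan: Runtime = 10 h/day × 14 days = 140 h
ceiling fan: 0.075 kW × 140 h = 10.5 kWh
Total energy = 58.722333… kWh
Cost = 58.722333… × ₹9.8 = ₹575.48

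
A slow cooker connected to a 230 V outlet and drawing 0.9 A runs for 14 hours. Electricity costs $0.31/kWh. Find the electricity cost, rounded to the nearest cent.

Power = 0.9 A × 230 V = 207 W = 0.207 kW
Energy = 0.207 kW × 14 h = 2.898 kWh
Cost = 2.898 kWh × $0.31/kWh = $0.90

$0.90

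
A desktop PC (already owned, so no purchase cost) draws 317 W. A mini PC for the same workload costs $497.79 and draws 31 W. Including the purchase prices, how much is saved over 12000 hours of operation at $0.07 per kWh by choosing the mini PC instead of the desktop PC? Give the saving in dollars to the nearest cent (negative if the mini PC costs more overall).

-$257.55

desktop PC: $0.00 + (317/1000) kW × 12000 h × $0.07 = $0.00 + $266.28 = $266.28
mini PC: $497.79 + (31/1000) kW × 12000 h × $0.07 = $497.79 + $26.04 = $523.83
Saving = $266.28 − $523.83 = −$257.55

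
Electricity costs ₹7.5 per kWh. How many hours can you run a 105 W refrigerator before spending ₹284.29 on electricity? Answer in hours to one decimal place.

Energy available = ₹284.29 ÷ ₹7.5/kWh = 37.9053 kWh
Hours = 37.9053 kWh ÷ 0.105 kW = 361.0 h

361.0 h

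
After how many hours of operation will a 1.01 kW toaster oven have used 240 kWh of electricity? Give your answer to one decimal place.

Hours = 240 kWh ÷ 1.01 kW = 237.6 h

237.6 h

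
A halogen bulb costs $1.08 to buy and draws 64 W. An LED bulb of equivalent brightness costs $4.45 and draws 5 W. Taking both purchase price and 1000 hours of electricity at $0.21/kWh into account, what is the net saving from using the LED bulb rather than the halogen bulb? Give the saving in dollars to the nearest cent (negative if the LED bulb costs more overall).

$9.02

halogen bulb: $1.08 + (64/1000) kW × 1000 h × $0.21 = $1.08 + $13.44 = $14.52
LED bulb: $4.45 + (5/1000) kW × 1000 h × $0.21 = $4.45 + $1.05 = $5.5
Saving = $14.52 − $5.5 = $9.02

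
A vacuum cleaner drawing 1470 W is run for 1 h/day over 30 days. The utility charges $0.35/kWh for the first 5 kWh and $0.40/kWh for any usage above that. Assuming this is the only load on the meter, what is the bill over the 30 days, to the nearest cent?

Runtime = 1 h/day × 30 days = 30 h
Energy = 1.47 kW × 30 h = 44.1 kWh
Tier 1 (0–5 kWh): 5 × $0.35 = $1.75
Above 5 kWh: 39.1 × $0.40 = $15.64
Bill = $17.39

$17.39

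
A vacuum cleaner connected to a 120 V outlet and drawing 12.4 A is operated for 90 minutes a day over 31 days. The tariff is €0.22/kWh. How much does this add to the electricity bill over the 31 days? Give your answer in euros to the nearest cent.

€15.22

Power = 12.4 A × 120 V = 1488 W = 1.488 kW
Runtime = 90 min × 31 = 2790 min = 46.5 h
Energy = 1.488 kW × 46.5 h = 69.192 kWh
Cost = 69.192 kWh × €0.22/kWh = €15.22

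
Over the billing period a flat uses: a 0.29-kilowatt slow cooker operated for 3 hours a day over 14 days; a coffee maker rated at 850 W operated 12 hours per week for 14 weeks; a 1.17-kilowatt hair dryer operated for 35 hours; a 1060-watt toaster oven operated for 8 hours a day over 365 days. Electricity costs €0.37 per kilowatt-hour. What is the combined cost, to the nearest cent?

slow cooker: Runtime = 3 h/day × 14 days = 42 h
slow cooker: 0.29 kW × 42 h = 12.18 kWh
coffee maker: Runtime = 12 h/week × 14 weeks = 168 h
coffee maker: 0.85 kW × 168 h = 142.8 kWh
hair dryer: 1.17 kW × 35 h = 40.95 kWh
toaster oven: Runtime = 8 h/day × 365 days = 2920 h
toaster oven: 1.06 kW × 2920 h = 3095.2 kWh
Total energy = 3291.13 kWh
Cost = 3291.13 × €0.37 = €1217.72

€1217.72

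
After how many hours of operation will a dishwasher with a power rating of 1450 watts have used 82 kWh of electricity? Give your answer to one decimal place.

56.6 h

Hours = 82 kWh ÷ 1.45 kW = 56.6 h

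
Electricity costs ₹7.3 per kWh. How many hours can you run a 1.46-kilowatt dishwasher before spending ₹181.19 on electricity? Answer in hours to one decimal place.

Energy available = ₹181.19 ÷ ₹7.3/kWh = 24.8205 kWh
Hours = 24.8205 kWh ÷ 1.46 kW = 17.0 h

17.0 h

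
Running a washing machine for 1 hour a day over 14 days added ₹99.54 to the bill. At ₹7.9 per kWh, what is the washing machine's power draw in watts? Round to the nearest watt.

900 W

Energy = ₹99.54 ÷ ₹7.9/kWh = 12.6 kWh
Runtime = 1 h/day × 14 days = 14 h
Power = 12.6 kWh ÷ 14 h = 0.9 kW = 900 W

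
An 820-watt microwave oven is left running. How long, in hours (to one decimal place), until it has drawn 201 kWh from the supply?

Hours = 201 kWh ÷ 0.82 kW = 245.1 h

245.1 h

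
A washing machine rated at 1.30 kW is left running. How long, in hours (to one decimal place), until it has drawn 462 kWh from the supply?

355.4 h

Hours = 462 kWh ÷ 1.3 kW = 355.4 h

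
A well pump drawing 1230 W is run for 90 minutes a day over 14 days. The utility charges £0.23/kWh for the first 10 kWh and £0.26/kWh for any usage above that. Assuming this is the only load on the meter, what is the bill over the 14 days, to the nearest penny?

£6.42

Runtime = 90 min × 14 = 1260 min = 21 h
Energy = 1.23 kW × 21 h = 25.83 kWh
Tier 1 (0–10 kWh): 10 × £0.23 = £2.3
Above 10 kWh: 15.83 × £0.26 = £4.1158
Bill = £6.42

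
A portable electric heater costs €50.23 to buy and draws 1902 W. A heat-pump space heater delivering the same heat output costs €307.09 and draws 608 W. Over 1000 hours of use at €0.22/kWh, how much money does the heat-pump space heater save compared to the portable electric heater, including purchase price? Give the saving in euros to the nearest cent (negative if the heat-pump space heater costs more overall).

portable electric heater: €50.23 + (1902/1000) kW × 1000 h × €0.22 = €50.23 + €418.44 = €468.67
heat-pump space heater: €307.09 + (608/1000) kW × 1000 h × €0.22 = €307.09 + €133.76 = €440.85
Saving = €468.67 − €440.85 = €27.82

€27.82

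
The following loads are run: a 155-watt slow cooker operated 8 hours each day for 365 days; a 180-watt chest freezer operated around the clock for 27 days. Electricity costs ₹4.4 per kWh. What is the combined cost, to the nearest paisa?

slow cooker: Runtime = 8 h/day × 365 days = 2920 h
slow cooker: 0.155 kW × 2920 h = 452.6 kWh
chest freezer: Runtime = 24 h × 27 = 648 h
chest freezer: 0.18 kW × 648 h = 116.64 kWh
Total energy = 569.24 kWh
Cost = 569.24 × ₹4.4 = ₹2504.66

₹2504.66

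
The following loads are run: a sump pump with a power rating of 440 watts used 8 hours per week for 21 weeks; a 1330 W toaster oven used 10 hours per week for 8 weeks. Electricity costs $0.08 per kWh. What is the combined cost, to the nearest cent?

sump pump: Runtime = 8 h/week × 21 weeks = 168 h
sump pump: 0.44 kW × 168 h = 73.92 kWh
toaster oven: Runtime = 10 h/week × 8 weeks = 80 h
toaster oven: 1.33 kW × 80 h = 106.4 kWh
Total energy = 180.32 kWh
Cost = 180.32 × $0.08 = $14.43

$14.43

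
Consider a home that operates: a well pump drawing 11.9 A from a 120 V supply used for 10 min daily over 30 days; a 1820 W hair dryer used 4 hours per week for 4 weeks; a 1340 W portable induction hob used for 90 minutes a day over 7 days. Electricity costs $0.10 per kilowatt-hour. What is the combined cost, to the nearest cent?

$5.03

well pump: Power = 11.9 A × 120 V = 1428 W = 1.428 kW
well pump: Runtime = 10 min × 30 = 300 min = 5 h
well pump: 1.428 kW × 5 h = 7.14 kWh
hair dryer: Runtime = 4 h/week × 4 weeks = 16 h
hair dryer: 1.82 kW × 16 h = 29.12 kWh
portable induction hob: Runtime = 90 min × 7 = 630 min = 10.5 h
portable induction hob: 1.34 kW × 10.5 h = 14.07 kWh
Total energy = 50.33 kWh
Cost = 50.33 × $0.10 = $5.03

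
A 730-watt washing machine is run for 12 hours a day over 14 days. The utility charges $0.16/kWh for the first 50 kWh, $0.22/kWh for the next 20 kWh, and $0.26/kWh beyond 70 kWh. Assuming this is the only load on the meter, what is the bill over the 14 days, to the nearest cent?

Runtime = 12 h/day × 14 days = 168 h
Energy = 0.73 kW × 168 h = 122.64 kWh
Tier 1 (0–50 kWh): 50 × $0.16 = $8
Tier 2 (50–70 kWh): 20 × $0.22 = $4.4
Above 70 kWh: 52.64 × $0.26 = $13.6864
Bill = $26.09

$26.09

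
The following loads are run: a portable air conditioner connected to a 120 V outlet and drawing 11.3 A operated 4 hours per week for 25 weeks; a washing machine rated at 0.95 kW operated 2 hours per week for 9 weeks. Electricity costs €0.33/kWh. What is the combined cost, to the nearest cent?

portable air conditioner: Power = 11.3 A × 120 V = 1356 W = 1.356 kW
portable air conditioner: Runtime = 4 h/week × 25 weeks = 100 h
portable air conditioner: 1.356 kW × 100 h = 135.6 kWh
washing machine: Runtime = 2 h/week × 9 weeks = 18 h
washing machine: 0.95 kW × 18 h = 17.1 kWh
Total energy = 152.7 kWh
Cost = 152.7 × €0.33 = €50.39

€50.39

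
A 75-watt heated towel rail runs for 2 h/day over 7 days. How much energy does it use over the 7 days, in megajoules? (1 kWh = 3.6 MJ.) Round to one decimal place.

3.8 MJ

Runtime = 2 h/day × 7 days = 14 h
Energy = 0.075 kW × 14 h = 1.05 kWh
= 1.05 × 3.6 MJ = 3.8 MJ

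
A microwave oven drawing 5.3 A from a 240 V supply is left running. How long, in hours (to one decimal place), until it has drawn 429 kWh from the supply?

Power = 5.3 A × 240 V = 1272 W = 1.272 kW
Hours = 429 kWh ÷ 1.272 kW = 337.3 h

337.3 h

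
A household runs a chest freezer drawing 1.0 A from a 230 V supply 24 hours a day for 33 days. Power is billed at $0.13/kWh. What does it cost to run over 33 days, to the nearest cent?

$23.68

Power = 1.0 A × 230 V = 230 W = 0.23 kW
Runtime = 24 h × 33 = 792 h
Energy = 0.23 kW × 792 h = 182.16 kWh
Cost = 182.16 kWh × $0.13/kWh = $23.68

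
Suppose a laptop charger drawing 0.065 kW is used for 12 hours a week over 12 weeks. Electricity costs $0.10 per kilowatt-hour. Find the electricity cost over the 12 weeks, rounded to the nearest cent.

$0.94

Runtime = 12 h/week × 12 weeks = 144 h
Energy = 0.065 kW × 144 h = 9.36 kWh
Cost = 9.36 kWh × $0.10/kWh = $0.94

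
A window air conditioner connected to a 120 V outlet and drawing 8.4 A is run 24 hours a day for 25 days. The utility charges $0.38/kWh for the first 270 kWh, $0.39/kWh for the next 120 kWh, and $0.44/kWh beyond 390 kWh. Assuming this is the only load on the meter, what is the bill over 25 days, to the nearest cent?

$243.91

Power = 8.4 A × 120 V = 1008 W = 1.008 kW
Runtime = 24 h × 25 = 600 h
Energy = 1.008 kW × 600 h = 604.8 kWh
Tier 1 (0–270 kWh): 270 × $0.38 = $102.6
Tier 2 (270–390 kWh): 120 × $0.39 = $46.8
Above 390 kWh: 214.8 × $0.44 = $94.512
Bill = $243.91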